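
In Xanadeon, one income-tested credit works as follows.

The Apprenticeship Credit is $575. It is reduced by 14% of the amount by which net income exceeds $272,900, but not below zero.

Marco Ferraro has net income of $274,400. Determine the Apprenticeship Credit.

Apprenticeship Credit: 14% of the $1,500 excess over $272,900 is $210; credit = $575 − $210 = $365.

$365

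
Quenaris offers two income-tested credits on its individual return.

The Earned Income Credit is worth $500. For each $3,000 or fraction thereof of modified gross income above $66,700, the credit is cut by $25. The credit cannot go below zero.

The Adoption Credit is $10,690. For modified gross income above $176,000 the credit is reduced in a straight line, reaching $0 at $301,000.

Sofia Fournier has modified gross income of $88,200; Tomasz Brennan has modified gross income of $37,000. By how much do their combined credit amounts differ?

Sofia ($88,200): Earned Income Credit: income exceeds $66,700 by $21,500, which is 8 full-or-partial $3,000 increments; reduction = 8 × $25 = $200, leaving $300. Adoption Credit: $88,200 is at or below the $176,000 threshold, so the full $10,690 applies. total $300 + $10,690 = $10,990
Tomasz ($37,000): Earned Income Credit: $37,000 is at or below the $66,700 threshold, so the full $500 applies. Adoption Credit: $37,000 is at or below the $176,000 threshold, so the full $10,690 applies. total $500 + $10,690 = $11,190
Difference: |$10,990 − $11,190| = $200.

$200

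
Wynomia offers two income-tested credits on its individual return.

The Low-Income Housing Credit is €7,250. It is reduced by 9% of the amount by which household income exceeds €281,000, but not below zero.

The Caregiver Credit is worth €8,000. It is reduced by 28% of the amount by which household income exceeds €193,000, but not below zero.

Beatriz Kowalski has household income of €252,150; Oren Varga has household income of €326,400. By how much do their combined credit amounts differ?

Beatriz (€252,150): Low-Income Housing Credit: €252,150 is at or below the €281,000 threshold, so the full €7,250 applies. Caregiver Credit: 28% of the €59,150 excess over €193,000 is €16,562 ≥ base, so the credit is €0. total €7,250 + €0 = €7,250
Oren (€326,400): Low-Income Housing Credit: 9% of the €45,400 excess over €281,000 is €4,086; credit = €7,250 − €4,086 = €3,164. Caregiver Credit: 28% of the €133,400 excess over €193,000 is €37,352 ≥ base, so the credit is €0. total €3,164 + €0 = €3,164
Difference: |€7,250 − €3,164| = €4,086.

€4,086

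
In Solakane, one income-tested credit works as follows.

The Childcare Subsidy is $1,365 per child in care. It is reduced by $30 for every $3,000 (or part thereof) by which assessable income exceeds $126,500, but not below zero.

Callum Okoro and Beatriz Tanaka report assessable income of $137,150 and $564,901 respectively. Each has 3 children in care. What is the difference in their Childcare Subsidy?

$3,975

Callum ($137,150): Childcare Subsidy: base = 3 × $1,365 = $4,095. income exceeds $126,500 by $10,650, which is 4 full-or-partial $3,000 increments; reduction = 4 × $30 = $120, leaving $3,975.
Beatriz ($564,901): Childcare Subsidy: base = 3 × $1,365 = $4,095. income exceeds $126,500 by $438,401 → 147 increments × $30 = $4,410 ≥ base, so the credit is $0.
Difference: |$3,975 − $0| = $3,975.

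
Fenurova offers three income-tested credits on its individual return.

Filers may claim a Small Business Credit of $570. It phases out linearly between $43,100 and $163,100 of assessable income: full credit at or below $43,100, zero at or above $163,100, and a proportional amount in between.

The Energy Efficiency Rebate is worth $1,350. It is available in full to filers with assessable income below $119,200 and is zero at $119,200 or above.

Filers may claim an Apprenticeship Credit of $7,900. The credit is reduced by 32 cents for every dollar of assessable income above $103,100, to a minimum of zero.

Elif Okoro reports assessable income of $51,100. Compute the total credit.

$9,782

Small Business Credit: $51,100 is $8,000 into a $120,000 phase-out range, leaving 112,000/120,000 of the credit: $570 × 112,000/120,000 = $532.
Energy Efficiency Rebate: $51,100 is below the $119,200 cutoff, so the full $1,350 applies.
Apprenticeship Credit: $51,100 is at or below the $103,100 threshold, so the full $7,900 applies.
Total: $532 + $1,350 + $7,900 = $9,782.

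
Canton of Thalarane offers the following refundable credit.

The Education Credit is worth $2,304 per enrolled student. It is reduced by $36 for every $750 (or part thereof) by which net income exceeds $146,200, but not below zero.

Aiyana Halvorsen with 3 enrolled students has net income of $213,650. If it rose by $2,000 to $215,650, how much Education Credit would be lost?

$108

At $213,650 — base = 3 × $2,304 = $6,912. income exceeds $146,200 by $67,450, which is 90 full-or-partial $750 increments; reduction = 90 × $36 = $3,240, leaving $3,672.
At $215,650 — base = 3 × $2,304 = $6,912. income exceeds $146,200 by $69,450, which is 93 full-or-partial $750 increments; reduction = 93 × $36 = $3,348, leaving $3,564.
Lost: $3,672 − $3,564 = $108.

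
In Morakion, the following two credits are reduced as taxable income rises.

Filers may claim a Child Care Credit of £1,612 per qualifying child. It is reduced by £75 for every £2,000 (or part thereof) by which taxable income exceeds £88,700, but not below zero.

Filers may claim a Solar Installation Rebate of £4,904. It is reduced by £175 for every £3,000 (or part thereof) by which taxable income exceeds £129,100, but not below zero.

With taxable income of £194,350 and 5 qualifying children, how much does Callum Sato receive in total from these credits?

£5,139

Child Care Credit: base = 5 × £1,612 = £8,060. income exceeds £88,700 by £105,650, which is 53 full-or-partial £2,000 increments; reduction = 53 × £75 = £3,975, leaving £4,085.
Solar Installation Rebate: income exceeds £129,100 by £65,250, which is 22 full-or-partial £3,000 increments; reduction = 22 × £175 = £3,850, leaving £1,054.
Total: £4,085 + £1,054 = £5,139.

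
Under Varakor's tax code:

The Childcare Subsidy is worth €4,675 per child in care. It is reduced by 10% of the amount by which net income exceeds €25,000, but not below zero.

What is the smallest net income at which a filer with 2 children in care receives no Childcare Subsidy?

€118,500

Full credit = 2 × €4,675 = €9,350.
The credit falls by 10% of each euro above €25,000, so it reaches zero when the excess is €9,350 / 10% = €93,500: income = €25,000 + €93,500 = €118,500.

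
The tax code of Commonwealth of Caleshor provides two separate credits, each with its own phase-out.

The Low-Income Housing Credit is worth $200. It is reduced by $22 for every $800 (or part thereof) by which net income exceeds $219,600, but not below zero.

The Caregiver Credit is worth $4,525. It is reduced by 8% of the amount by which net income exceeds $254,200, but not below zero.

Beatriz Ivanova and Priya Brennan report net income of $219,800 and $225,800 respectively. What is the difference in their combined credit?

Beatriz ($219,800): Low-Income Housing Credit: income exceeds $219,600 by $200, which is 1 full-or-partial $800 increment; reduction = 1 × $22 = $22, leaving $178. Caregiver Credit: $219,800 is at or below the $254,200 threshold, so the full $4,525 applies. total $178 + $4,525 = $4,703
Priya ($225,800): Low-Income Housing Credit: income exceeds $219,600 by $6,200, which is 8 full-or-partial $800 increments; reduction = 8 × $22 = $176, leaving $24. Caregiver Credit: $225,800 is at or below the $254,200 threshold, so the full $4,525 applies. total $24 + $4,525 = $4,549
Difference: |$4,703 − $4,549| = $154.

$154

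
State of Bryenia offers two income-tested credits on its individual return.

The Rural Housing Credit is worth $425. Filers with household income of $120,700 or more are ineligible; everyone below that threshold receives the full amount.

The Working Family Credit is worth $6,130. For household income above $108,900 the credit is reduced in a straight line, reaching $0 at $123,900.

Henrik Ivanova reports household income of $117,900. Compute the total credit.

$2,877

Rural Housing Credit: $117,900 is below the $120,700 cutoff, so the full $425 applies.
Working Family Credit: $117,900 is $9,000 into a $15,000 phase-out range, leaving 6,000/15,000 of the credit: $6,130 × 6,000/15,000 = $2,452.
Total: $425 + $2,452 = $2,877.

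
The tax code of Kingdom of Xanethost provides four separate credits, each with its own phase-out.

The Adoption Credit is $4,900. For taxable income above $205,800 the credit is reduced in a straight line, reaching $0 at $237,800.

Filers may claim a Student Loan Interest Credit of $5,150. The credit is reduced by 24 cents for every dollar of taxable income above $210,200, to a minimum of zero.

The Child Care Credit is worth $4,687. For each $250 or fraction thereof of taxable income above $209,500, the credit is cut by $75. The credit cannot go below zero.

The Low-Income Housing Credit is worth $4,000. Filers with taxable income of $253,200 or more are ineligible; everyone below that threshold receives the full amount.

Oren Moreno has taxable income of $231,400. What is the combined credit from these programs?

Adoption Credit: $231,400 is $25,600 into a $32,000 phase-out range, leaving 6,400/32,000 of the credit: $4,900 × 6,400/32,000 = $980.
Student Loan Interest Credit: 24% of the $21,200 excess over $210,200 is $5,088; credit = $5,150 − $5,088 = $62.
Child Care Credit: income exceeds $209,500 by $21,900 → 88 increments × $75 = $6,600 ≥ base, so the credit is $0.
Low-Income Housing Credit: $231,400 is below the $253,200 cutoff, so the full $4,000 applies.
Total: $980 + $62 + $0 + $4,000 = $5,042.

$5,042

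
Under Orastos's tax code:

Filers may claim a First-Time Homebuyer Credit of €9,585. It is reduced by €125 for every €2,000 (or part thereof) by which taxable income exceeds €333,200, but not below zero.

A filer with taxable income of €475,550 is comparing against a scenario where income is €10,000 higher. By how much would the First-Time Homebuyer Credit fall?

€585

At €475,550 — income exceeds €333,200 by €142,350, which is 72 full-or-partial €2,000 increments; reduction = 72 × €125 = €9,000, leaving €585.
At €485,550 — income exceeds €333,200 by €152,350 → 77 increments × €125 = €9,625 ≥ base, so the credit is €0.
Lost: €585 − €0 = €585.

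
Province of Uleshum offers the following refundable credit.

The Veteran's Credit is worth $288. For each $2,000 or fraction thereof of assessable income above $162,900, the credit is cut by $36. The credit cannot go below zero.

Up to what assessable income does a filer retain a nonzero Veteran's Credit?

$176,900

After 7 increments the reduction is 7 × $36 = $252, leaving $36; one more increment wipes it out. Increment 7 ends at excess 7 × $2,000 = $14,000, so the highest qualifying income is $162,900 + $14,000 = $176,900.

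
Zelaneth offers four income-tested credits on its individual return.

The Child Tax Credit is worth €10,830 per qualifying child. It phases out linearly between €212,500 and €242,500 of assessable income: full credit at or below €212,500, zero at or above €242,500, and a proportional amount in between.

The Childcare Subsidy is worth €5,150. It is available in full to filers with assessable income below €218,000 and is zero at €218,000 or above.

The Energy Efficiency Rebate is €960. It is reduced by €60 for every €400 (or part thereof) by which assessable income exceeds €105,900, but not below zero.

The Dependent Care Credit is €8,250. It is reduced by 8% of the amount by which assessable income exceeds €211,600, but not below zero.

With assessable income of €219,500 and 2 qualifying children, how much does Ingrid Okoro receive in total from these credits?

€24,224

Child Tax Credit: base = 2 × €10,830 = €21,660. €219,500 is €7,000 into a €30,000 phase-out range, leaving 23,000/30,000 of the credit: €21,660 × 23,000/30,000 = €16,606.
Childcare Subsidy: €219,500 meets or exceeds the €218,000 cutoff, so the credit is €0.
Energy Efficiency Rebate: income exceeds €105,900 by €113,600 → 284 increments × €60 = €17,040 ≥ base, so the credit is €0.
Dependent Care Credit: 8% of the €7,900 excess over €211,600 is €632; credit = €8,250 − €632 = €7,618.
Total: €16,606 + €0 + €0 + €7,618 = €24,224.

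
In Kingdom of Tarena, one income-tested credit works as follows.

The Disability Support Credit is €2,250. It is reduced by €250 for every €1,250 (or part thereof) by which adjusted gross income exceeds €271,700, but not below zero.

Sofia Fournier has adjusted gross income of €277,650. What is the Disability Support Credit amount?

Disability Support Credit: income exceeds €271,700 by €5,950, which is 5 full-or-partial €1,250 increments; reduction = 5 × €250 = €1,250, leaving €1,000.

€1,000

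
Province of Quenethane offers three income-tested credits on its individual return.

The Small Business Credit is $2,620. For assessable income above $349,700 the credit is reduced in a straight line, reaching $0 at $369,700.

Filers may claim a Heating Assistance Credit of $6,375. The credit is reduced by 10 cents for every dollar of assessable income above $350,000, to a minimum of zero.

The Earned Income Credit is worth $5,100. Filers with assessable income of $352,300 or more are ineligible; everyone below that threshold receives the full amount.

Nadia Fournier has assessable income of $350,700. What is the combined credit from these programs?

Small Business Credit: $350,700 is $1,000 into a $20,000 phase-out range, leaving 19,000/20,000 of the credit: $2,620 × 19,000/20,000 = $2,489.
Heating Assistance Credit: 10% of the $700 excess over $350,000 is $70; credit = $6,375 − $70 = $6,305.
Earned Income Credit: $350,700 is below the $352,300 cutoff, so the full $5,100 applies.
Total: $2,489 + $6,305 + $5,100 = $13,894.

$13,894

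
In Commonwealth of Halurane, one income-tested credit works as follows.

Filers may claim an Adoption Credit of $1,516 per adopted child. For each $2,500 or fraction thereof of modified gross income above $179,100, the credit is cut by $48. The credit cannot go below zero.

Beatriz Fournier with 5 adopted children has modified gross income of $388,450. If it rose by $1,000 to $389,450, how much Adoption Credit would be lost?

At $388,450 — base = 5 × $1,516 = $7,580. income exceeds $179,100 by $209,350, which is 84 full-or-partial $2,500 increments; reduction = 84 × $48 = $4,032, leaving $3,548.
At $389,450 — base = 5 × $1,516 = $7,580. income exceeds $179,100 by $210,350, which is 85 full-or-partial $2,500 increments; reduction = 85 × $48 = $4,080, leaving $3,500.
Lost: $3,548 − $3,500 = $48.

$48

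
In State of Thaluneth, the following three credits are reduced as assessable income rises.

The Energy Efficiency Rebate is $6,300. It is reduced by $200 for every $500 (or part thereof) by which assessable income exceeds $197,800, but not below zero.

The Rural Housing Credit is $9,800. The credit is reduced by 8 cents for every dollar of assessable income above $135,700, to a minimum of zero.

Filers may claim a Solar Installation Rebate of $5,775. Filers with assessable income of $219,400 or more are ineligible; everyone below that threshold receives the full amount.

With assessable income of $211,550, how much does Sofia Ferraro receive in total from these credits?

Energy Efficiency Rebate: income exceeds $197,800 by $13,750, which is 28 full-or-partial $500 increments; reduction = 28 × $200 = $5,600, leaving $700.
Rural Housing Credit: 8% of the $75,850 excess over $135,700 is $6,068; credit = $9,800 − $6,068 = $3,732.
Solar Installation Rebate: $211,550 is below the $219,400 cutoff, so the full $5,775 applies.
Total: $700 + $3,732 + $5,775 = $10,207.

$10,207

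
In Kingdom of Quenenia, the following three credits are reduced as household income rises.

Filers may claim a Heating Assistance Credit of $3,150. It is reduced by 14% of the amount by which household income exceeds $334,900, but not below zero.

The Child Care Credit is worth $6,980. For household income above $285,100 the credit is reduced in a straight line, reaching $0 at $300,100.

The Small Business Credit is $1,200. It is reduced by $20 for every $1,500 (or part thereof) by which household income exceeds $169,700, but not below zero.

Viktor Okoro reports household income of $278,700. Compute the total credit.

$10,130

Heating Assistance Credit: $278,700 is at or below the $334,900 threshold, so the full $3,150 applies.
Child Care Credit: $278,700 is at or below the $285,100 threshold, so the full $6,980 applies.
Small Business Credit: income exceeds $169,700 by $109,000 → 73 increments × $20 = $1,460 ≥ base, so the credit is $0.
Total: $3,150 + $6,980 + $0 = $10,130.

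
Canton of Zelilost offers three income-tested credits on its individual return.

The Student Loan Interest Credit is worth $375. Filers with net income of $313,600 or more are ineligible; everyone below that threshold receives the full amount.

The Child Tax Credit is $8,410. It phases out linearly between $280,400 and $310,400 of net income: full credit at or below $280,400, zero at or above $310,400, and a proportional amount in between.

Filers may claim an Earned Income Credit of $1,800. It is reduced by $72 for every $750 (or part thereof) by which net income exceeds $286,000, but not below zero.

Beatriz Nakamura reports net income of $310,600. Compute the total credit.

$375

Student Loan Interest Credit: $310,600 is below the $313,600 cutoff, so the full $375 applies.
Child Tax Credit: $310,600 is at or above $310,400, so the credit is $0.
Earned Income Credit: income exceeds $286,000 by $24,600 → 33 increments × $72 = $2,376 ≥ base, so the credit is $0.
Total: $375 + $0 + $0 = $375.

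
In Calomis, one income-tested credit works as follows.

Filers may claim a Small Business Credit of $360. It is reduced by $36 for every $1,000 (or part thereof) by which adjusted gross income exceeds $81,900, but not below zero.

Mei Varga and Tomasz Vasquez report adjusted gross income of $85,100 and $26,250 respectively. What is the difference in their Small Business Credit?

$144

Mei ($85,100): Small Business Credit: income exceeds $81,900 by $3,200, which is 4 full-or-partial $1,000 increments; reduction = 4 × $36 = $144, leaving $216.
Tomasz ($26,250): Small Business Credit: $26,250 is at or below the $81,900 threshold, so the full $360 applies.
Difference: |$216 − $360| = $144.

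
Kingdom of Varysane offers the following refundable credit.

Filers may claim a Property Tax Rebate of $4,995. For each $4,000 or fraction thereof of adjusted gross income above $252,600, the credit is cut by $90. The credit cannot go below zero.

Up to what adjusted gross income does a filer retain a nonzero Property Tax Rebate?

$472,600

After 55 increments the reduction is 55 × $90 = $4,950, leaving $45; one more increment wipes it out. Increment 55 ends at excess 55 × $4,000 = $220,000, so the highest qualifying income is $252,600 + $220,000 = $472,600.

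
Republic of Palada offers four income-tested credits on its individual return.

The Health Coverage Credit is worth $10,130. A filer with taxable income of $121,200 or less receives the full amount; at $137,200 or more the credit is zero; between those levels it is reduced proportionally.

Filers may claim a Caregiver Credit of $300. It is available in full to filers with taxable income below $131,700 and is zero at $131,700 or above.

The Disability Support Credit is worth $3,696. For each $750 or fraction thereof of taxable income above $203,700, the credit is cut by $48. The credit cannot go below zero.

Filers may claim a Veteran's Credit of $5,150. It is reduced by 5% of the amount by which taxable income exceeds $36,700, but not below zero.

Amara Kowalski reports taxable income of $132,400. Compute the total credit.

Health Coverage Credit: $132,400 is $11,200 into a $16,000 phase-out range, leaving 4,800/16,000 of the credit: $10,130 × 4,800/16,000 = $3,039.
Caregiver Credit: $132,400 meets or exceeds the $131,700 cutoff, so the credit is $0.
Disability Support Credit: $132,400 is at or below the $203,700 threshold, so the full $3,696 applies.
Veteran's Credit: 5% of the $95,700 excess over $36,700 is $4,785; credit = $5,150 − $4,785 = $365.
Total: $3,039 + $0 + $3,696 + $365 = $7,100.

$7,100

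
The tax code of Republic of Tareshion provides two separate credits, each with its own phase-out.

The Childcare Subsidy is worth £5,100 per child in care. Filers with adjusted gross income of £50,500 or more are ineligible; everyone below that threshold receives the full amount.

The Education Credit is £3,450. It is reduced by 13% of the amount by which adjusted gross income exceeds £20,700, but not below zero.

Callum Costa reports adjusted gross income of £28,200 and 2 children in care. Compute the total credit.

£12,675

Childcare Subsidy: base = 2 × £5,100 = £10,200. £28,200 is below the £50,500 cutoff, so the full £10,200 applies.
Education Credit: 13% of the £7,500 excess over £20,700 is £975; credit = £3,450 − £975 = £2,475.
Total: £10,200 + £2,475 = £12,675.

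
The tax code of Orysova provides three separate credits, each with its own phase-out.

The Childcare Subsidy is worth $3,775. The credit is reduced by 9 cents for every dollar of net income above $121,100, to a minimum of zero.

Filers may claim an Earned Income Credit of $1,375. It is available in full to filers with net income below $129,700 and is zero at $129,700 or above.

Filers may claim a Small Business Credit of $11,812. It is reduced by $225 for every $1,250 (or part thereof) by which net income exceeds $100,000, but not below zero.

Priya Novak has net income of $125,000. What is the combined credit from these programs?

$12,111

Childcare Subsidy: 9% of the $3,900 excess over $121,100 is $351; credit = $3,775 − $351 = $3,424.
Earned Income Credit: $125,000 is below the $129,700 cutoff, so the full $1,375 applies.
Small Business Credit: income exceeds $100,000 by $25,000, which is 20 full-or-partial $1,250 increments; reduction = 20 × $225 = $4,500, leaving $7,312.
Total: $3,424 + $1,375 + $7,312 = $12,111.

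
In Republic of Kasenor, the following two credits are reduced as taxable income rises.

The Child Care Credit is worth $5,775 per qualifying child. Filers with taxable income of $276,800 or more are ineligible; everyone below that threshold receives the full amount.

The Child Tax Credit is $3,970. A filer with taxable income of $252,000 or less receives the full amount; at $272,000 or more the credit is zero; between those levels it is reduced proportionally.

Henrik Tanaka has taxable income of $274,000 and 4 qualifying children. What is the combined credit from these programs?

$23,100

Child Care Credit: base = 4 × $5,775 = $23,100. $274,000 is below the $276,800 cutoff, so the full $23,100 applies.
Child Tax Credit: $274,000 is at or above $272,000, so the credit is $0.
Total: $23,100 + $0 = $23,100.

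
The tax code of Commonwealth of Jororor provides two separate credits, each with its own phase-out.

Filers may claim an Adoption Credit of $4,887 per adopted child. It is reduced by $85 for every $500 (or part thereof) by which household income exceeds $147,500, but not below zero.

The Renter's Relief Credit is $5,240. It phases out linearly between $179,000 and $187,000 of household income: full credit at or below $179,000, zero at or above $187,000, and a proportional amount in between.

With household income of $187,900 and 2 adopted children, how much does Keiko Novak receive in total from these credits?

$2,889

Adoption Credit: base = 2 × $4,887 = $9,774. income exceeds $147,500 by $40,400, which is 81 full-or-partial $500 increments; reduction = 81 × $85 = $6,885, leaving $2,889.
Renter's Relief Credit: $187,900 is at or above $187,000, so the credit is $0.
Total: $2,889 + $0 = $2,889.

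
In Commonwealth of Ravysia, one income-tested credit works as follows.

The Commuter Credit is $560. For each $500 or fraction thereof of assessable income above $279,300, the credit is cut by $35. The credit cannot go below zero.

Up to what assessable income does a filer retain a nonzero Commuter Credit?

After 15 increments the reduction is 15 × $35 = $525, leaving $35; one more increment wipes it out. Increment 15 ends at excess 15 × $500 = $7,500, so the highest qualifying income is $279,300 + $7,500 = $286,800.

$286,800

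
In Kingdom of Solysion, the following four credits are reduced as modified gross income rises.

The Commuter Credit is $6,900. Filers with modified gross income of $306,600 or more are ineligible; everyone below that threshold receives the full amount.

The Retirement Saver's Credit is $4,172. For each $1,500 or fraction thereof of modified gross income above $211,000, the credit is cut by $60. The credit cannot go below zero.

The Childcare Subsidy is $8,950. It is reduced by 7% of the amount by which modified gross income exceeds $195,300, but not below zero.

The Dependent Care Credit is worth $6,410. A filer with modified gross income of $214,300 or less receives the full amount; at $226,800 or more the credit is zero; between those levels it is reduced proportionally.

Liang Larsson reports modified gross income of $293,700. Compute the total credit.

$9,774

Commuter Credit: $293,700 is below the $306,600 cutoff, so the full $6,900 applies.
Retirement Saver's Credit: income exceeds $211,000 by $82,700, which is 56 full-or-partial $1,500 increments; reduction = 56 × $60 = $3,360, leaving $812.
Childcare Subsidy: 7% of the $98,400 excess over $195,300 is $6,888; credit = $8,950 − $6,888 = $2,062.
Dependent Care Credit: $293,700 is at or above $226,800, so the credit is $0.
Total: $6,900 + $812 + $2,062 + $0 = $9,774.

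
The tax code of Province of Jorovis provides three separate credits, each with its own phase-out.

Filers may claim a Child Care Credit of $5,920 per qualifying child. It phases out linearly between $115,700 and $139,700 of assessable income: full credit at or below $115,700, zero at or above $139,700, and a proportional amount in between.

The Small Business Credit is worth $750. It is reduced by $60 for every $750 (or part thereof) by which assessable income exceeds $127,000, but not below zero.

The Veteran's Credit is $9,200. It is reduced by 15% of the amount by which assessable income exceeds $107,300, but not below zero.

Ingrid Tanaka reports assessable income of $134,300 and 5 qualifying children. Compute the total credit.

$11,960

Child Care Credit: base = 5 × $5,920 = $29,600. $134,300 is $18,600 into a $24,000 phase-out range, leaving 5,400/24,000 of the credit: $29,600 × 5,400/24,000 = $6,660.
Small Business Credit: income exceeds $127,000 by $7,300, which is 10 full-or-partial $750 increments; reduction = 10 × $60 = $600, leaving $150.
Veteran's Credit: 15% of the $27,000 excess over $107,300 is $4,050; credit = $9,200 − $4,050 = $5,150.
Total: $6,660 + $150 + $5,150 = $11,960.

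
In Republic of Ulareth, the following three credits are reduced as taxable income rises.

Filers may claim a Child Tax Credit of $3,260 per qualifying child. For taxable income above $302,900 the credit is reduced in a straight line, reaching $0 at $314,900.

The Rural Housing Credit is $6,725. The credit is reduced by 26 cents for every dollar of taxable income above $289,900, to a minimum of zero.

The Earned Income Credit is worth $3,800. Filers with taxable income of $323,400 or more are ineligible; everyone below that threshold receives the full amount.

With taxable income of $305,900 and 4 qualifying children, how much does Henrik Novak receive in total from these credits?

$16,145

Child Tax Credit: base = 4 × $3,260 = $13,040. $305,900 is $3,000 into a $12,000 phase-out range, leaving 9,000/12,000 of the credit: $13,040 × 9,000/12,000 = $9,780.
Rural Housing Credit: 26% of the $16,000 excess over $289,900 is $4,160; credit = $6,725 − $4,160 = $2,565.
Earned Income Credit: $305,900 is below the $323,400 cutoff, so the full $3,800 applies.
Total: $9,780 + $2,565 + $3,800 = $16,145.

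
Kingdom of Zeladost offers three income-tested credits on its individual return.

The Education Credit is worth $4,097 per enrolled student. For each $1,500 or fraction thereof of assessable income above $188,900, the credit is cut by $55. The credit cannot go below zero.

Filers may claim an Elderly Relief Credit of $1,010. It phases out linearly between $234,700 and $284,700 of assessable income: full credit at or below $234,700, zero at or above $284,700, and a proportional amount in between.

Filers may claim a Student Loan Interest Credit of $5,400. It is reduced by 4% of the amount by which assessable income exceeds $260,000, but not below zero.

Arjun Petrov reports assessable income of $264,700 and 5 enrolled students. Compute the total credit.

Education Credit: base = 5 × $4,097 = $20,485. income exceeds $188,900 by $75,800, which is 51 full-or-partial $1,500 increments; reduction = 51 × $55 = $2,805, leaving $17,680.
Elderly Relief Credit: $264,700 is $30,000 into a $50,000 phase-out range, leaving 20,000/50,000 of the credit: $1,010 × 20,000/50,000 = $404.
Student Loan Interest Credit: 4% of the $4,700 excess over $260,000 is $188; credit = $5,400 − $188 = $5,212.
Total: $17,680 + $404 + $5,212 = $23,296.

$23,296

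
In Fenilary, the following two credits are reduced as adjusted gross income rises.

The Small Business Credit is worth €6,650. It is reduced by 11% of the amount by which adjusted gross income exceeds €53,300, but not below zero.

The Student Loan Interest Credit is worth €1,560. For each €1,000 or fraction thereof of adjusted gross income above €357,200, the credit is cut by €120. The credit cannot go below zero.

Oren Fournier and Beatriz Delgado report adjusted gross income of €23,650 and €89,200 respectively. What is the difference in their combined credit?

Oren (€23,650): Small Business Credit: €23,650 is at or below the €53,300 threshold, so the full €6,650 applies. Student Loan Interest Credit: €23,650 is at or below the €357,200 threshold, so the full €1,560 applies. total €6,650 + €1,560 = €8,210
Beatriz (€89,200): Small Business Credit: 11% of the €35,900 excess over €53,300 is €3,949; credit = €6,650 − €3,949 = €2,701. Student Loan Interest Credit: €89,200 is at or below the €357,200 threshold, so the full €1,560 applies. total €2,701 + €1,560 = €4,261
Difference: |€8,210 − €4,261| = €3,949.

€3,949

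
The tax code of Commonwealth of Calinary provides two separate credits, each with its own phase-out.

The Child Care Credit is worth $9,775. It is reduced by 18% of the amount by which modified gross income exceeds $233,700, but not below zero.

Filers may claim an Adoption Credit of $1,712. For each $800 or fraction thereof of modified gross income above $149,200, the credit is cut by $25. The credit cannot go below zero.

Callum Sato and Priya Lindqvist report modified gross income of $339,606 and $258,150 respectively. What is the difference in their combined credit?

$5,374

Callum ($339,606): Child Care Credit: 18% of the $105,906 excess over $233,700 is $19,063.08 ≥ base, so the credit is $0. Adoption Credit: income exceeds $149,200 by $190,406 → 239 increments × $25 = $5,975 ≥ base, so the credit is $0. total $0 + $0 = $0
Priya ($258,150): Child Care Credit: 18% of the $24,450 excess over $233,700 is $4,401; credit = $9,775 − $4,401 = $5,374. Adoption Credit: income exceeds $149,200 by $108,950 → 137 increments × $25 = $3,425 ≥ base, so the credit is $0. total $5,374 + $0 = $5,374
Difference: |$0 − $5,374| = $5,374.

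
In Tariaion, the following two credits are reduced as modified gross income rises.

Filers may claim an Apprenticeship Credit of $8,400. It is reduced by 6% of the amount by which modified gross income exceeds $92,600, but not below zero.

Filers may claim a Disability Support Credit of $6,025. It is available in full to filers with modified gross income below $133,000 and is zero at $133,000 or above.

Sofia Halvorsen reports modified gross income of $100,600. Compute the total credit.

Apprenticeship Credit: 6% of the $8,000 excess over $92,600 is $480; credit = $8,400 − $480 = $7,920.
Disability Support Credit: $100,600 is below the $133,000 cutoff, so the full $6,025 applies.
Total: $7,920 + $6,025 = $13,945.

$13,945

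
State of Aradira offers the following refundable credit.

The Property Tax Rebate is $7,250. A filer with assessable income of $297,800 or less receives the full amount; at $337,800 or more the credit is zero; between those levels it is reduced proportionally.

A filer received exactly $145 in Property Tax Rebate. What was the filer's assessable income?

$145 is 145/7,250 of the full $7,250, so 7,105/7,250 of the $40,000 range has been used: income = $297,800 + $40,000 × 7,105/7,250 = $337,000.

$337,000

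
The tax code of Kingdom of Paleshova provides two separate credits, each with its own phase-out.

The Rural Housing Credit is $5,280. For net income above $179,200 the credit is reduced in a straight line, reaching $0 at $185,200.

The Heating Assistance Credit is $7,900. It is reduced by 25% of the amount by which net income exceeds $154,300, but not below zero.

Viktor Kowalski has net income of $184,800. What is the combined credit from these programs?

Rural Housing Credit: $184,800 is $5,600 into a $6,000 phase-out range, leaving 400/6,000 of the credit: $5,280 × 400/6,000 = $352.
Heating Assistance Credit: 25% of the $30,500 excess over $154,300 is $7,625; credit = $7,900 − $7,625 = $275.
Total: $352 + $275 = $627.

$627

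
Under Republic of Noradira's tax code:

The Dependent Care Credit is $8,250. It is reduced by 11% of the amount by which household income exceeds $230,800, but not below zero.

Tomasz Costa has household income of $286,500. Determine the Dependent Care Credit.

Dependent Care Credit: 11% of the $55,700 excess over $230,800 is $6,127; credit = $8,250 − $6,127 = $2,123.

$2,123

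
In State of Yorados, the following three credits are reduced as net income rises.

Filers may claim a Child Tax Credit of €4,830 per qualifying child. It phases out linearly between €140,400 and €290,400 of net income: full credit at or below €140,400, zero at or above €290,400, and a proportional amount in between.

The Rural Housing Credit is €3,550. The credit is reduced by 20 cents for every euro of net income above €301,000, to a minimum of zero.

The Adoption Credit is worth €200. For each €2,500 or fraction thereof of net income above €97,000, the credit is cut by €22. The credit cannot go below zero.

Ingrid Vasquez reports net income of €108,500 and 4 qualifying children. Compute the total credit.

Child Tax Credit: base = 4 × €4,830 = €19,320. €108,500 is at or below the €140,400 threshold, so the full €19,320 applies.
Rural Housing Credit: €108,500 is at or below the €301,000 threshold, so the full €3,550 applies.
Adoption Credit: income exceeds €97,000 by €11,500, which is 5 full-or-partial €2,500 increments; reduction = 5 × €22 = €110, leaving €90.
Total: €19,320 + €3,550 + €90 = €22,960.

€22,960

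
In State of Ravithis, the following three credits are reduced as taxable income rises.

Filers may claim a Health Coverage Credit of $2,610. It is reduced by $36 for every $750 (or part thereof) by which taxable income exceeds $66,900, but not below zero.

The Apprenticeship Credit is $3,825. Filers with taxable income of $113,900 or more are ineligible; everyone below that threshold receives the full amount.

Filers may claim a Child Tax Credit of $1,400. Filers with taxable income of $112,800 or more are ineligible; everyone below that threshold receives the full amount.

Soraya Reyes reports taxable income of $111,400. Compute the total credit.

Health Coverage Credit: income exceeds $66,900 by $44,500, which is 60 full-or-partial $750 increments; reduction = 60 × $36 = $2,160, leaving $450.
Apprenticeship Credit: $111,400 is below the $113,900 cutoff, so the full $3,825 applies.
Child Tax Credit: $111,400 is below the $112,800 cutoff, so the full $1,400 applies.
Total: $450 + $3,825 + $1,400 = $5,675.

$5,675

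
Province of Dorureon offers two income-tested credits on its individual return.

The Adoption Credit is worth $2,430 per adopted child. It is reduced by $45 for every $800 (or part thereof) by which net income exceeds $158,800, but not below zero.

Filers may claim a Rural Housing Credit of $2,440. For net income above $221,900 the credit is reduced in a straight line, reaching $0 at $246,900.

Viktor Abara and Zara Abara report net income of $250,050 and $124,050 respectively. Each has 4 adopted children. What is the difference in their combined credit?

$7,615

Viktor ($250,050): Adoption Credit: base = 4 × $2,430 = $9,720. income exceeds $158,800 by $91,250, which is 115 full-or-partial $800 increments; reduction = 115 × $45 = $5,175, leaving $4,545. Rural Housing Credit: $250,050 is at or above $246,900, so the credit is $0. total $4,545 + $0 = $4,545
Zara ($124,050): Adoption Credit: base = 4 × $2,430 = $9,720. $124,050 is at or below the $158,800 threshold, so the full $9,720 applies. Rural Housing Credit: $124,050 is at or below the $221,900 threshold, so the full $2,440 applies. total $9,720 + $2,440 = $12,160
Difference: |$4,545 − $12,160| = $7,615.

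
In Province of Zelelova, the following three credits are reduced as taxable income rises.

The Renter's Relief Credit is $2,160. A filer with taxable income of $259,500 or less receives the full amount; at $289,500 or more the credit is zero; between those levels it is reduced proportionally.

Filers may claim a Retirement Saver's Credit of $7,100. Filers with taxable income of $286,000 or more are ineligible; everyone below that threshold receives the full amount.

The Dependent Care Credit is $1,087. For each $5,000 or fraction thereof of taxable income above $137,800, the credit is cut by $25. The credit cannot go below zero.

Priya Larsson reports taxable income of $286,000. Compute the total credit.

Renter's Relief Credit: $286,000 is $26,500 into a $30,000 phase-out range, leaving 3,500/30,000 of the credit: $2,160 × 3,500/30,000 = $252.
Retirement Saver's Credit: $286,000 meets or exceeds the $286,000 cutoff, so the credit is $0.
Dependent Care Credit: income exceeds $137,800 by $148,200, which is 30 full-or-partial $5,000 increments; reduction = 30 × $25 = $750, leaving $337.
Total: $252 + $0 + $337 = $589.

$589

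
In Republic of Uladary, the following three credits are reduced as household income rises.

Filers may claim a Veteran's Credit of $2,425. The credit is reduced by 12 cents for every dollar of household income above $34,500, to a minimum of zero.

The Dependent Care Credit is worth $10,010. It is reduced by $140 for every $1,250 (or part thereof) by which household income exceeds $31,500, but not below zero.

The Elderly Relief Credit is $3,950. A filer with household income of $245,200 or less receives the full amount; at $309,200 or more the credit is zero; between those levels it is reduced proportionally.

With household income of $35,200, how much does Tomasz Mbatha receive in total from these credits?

Veteran's Credit: 12% of the $700 excess over $34,500 is $84; credit = $2,425 − $84 = $2,341.
Dependent Care Credit: income exceeds $31,500 by $3,700, which is 3 full-or-partial $1,250 increments; reduction = 3 × $140 = $420, leaving $9,590.
Elderly Relief Credit: $35,200 is at or below the $245,200 threshold, so the full $3,950 applies.
Total: $2,341 + $9,590 + $3,950 = $15,881.

$15,881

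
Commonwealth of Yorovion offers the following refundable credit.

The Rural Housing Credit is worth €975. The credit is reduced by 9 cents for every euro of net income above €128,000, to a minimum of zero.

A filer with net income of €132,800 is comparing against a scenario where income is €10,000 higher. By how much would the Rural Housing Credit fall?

€543

At €132,800 — 9% of the €4,800 excess over €128,000 is €432; credit = €975 − €432 = €543.
At €142,800 — 9% of the €14,800 excess over €128,000 is €1,332 ≥ base, so the credit is €0.
Lost: €543 − €0 = €543.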